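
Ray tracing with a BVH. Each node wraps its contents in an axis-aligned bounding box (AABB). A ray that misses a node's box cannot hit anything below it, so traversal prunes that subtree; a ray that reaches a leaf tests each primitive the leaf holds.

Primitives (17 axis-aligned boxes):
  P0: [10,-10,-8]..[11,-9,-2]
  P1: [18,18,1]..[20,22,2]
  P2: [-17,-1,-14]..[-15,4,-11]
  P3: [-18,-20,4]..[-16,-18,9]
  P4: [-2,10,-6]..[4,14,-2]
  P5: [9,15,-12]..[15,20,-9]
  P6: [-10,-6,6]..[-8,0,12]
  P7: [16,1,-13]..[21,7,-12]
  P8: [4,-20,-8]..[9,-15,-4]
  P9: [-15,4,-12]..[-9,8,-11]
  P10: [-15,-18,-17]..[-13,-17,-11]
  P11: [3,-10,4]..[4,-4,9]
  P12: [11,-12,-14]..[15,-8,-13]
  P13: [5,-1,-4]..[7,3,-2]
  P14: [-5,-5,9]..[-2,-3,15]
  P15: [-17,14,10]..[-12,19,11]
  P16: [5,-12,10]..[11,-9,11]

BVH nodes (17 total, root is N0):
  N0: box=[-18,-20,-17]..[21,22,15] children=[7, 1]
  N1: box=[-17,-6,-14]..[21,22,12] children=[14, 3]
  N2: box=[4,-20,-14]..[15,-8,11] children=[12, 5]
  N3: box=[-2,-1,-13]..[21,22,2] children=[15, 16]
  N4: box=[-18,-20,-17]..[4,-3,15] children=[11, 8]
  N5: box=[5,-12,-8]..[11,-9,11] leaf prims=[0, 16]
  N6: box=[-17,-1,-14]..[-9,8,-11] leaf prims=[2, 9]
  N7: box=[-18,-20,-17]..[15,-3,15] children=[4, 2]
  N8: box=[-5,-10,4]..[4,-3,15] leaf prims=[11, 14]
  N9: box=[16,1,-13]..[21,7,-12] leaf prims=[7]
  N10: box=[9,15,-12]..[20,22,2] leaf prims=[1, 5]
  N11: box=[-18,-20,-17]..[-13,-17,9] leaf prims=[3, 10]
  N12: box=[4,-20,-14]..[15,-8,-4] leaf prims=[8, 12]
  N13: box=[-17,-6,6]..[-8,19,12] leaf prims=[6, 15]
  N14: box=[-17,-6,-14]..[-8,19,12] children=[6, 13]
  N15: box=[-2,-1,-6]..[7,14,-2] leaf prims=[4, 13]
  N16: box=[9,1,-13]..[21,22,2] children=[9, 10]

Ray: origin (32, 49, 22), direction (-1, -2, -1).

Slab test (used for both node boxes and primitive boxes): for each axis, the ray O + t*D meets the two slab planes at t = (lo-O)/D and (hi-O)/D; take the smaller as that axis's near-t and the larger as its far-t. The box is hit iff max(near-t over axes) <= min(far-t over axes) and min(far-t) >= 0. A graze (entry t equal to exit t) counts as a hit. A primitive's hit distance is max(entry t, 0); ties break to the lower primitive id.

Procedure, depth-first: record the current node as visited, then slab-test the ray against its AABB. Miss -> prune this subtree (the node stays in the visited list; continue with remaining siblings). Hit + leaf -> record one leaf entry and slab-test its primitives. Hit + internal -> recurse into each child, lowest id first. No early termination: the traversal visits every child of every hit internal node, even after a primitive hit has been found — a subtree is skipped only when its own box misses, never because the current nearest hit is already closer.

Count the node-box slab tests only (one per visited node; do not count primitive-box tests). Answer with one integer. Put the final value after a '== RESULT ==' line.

Walk:
N0 x:[11,50] y:[27/2,69/2] z:[7,39] -> hit [27/2,69/2], descend [1, 7]
  N1 x:[11,49] y:[27/2,55/2] z:[10,36] -> hit [27/2,55/2], descend [3, 14]
    N3 x:[11,34] y:[27/2,25] z:[20,35] -> hit [20,25], descend [15, 16]
      N15 x:[25,34] y:[35/2,25] z:[24,28] -> hit [25,25] leaf, test {P4(miss), P13@t=25}
      N16 x:[11,23] y:[27/2,24] z:[20,35] -> hit [20,23], descend [9, 10]
        N9 x:[11,16] y:[21,24] z:[34,35] -> miss, prune
        N10 x:[12,23] y:[27/2,17] z:[20,34] -> miss, prune
    N14 x:[40,49] y:[15,55/2] z:[10,36] -> miss, prune
  N7 x:[17,50] y:[26,69/2] z:[7,39] -> hit [26,69/2], descend [2, 4]
    N2 x:[17,28] y:[57/2,69/2] z:[11,36] -> miss, prune
    N4 x:[28,50] y:[26,69/2] z:[7,39] -> hit [28,69/2], descend [8, 11]
      N8 x:[28,37] y:[26,59/2] z:[7,18] -> miss, prune
      N11 x:[45,50] y:[33,69/2] z:[13,39] -> miss, prune

Visited [0, 1, 3, 15, 16, 9, 10, 14, 7, 2, 4, 8, 11]. Tests: 13 box, 1 leaf. Nearest: P13.

== RESULT ==
13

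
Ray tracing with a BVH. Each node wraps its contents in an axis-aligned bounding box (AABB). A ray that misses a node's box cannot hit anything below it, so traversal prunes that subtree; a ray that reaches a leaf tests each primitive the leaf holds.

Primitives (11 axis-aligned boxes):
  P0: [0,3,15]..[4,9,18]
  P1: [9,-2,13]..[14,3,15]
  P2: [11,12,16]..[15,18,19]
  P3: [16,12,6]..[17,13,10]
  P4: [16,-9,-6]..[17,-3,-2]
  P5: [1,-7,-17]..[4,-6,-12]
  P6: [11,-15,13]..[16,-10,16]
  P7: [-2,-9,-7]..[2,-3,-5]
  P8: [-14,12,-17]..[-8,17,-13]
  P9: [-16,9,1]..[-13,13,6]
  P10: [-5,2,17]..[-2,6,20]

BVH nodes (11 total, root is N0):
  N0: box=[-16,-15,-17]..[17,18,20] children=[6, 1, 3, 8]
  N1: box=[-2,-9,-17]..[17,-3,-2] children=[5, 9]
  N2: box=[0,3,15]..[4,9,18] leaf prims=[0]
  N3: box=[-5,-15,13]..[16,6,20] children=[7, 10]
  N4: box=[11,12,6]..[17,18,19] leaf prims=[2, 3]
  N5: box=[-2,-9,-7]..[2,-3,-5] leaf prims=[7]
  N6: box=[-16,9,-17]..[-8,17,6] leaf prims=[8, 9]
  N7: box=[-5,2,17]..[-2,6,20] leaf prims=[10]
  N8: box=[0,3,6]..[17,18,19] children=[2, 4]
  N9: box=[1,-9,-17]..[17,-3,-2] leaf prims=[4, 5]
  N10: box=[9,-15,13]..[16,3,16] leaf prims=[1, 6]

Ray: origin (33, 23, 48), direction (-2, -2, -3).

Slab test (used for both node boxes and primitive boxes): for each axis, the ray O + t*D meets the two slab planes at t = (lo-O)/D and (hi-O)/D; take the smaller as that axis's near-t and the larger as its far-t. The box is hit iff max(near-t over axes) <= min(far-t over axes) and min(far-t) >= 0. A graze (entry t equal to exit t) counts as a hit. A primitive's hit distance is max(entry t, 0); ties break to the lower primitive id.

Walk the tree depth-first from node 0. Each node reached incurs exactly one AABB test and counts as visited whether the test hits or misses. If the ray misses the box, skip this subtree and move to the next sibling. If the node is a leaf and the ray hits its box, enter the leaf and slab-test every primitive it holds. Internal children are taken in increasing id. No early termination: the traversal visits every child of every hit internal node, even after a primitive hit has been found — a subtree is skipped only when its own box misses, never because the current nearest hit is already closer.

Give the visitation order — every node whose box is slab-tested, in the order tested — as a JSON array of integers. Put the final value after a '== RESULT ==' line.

Traverse from the root:
N0 x:[8,49/2] y:[5/2,19] z:[28/3,65/3] -> hit [28/3,19], descend [1, 3, 6, 8]
  N1 x:[8,35/2] y:[13,16] z:[50/3,65/3] -> miss, prune
  N3 x:[17/2,19] y:[17/2,19] z:[28/3,35/3] -> hit [28/3,35/3], descend [7, 10]
    N7 x:[35/2,19] y:[17/2,21/2] z:[28/3,31/3] -> miss, prune
    N10 x:[17/2,12] y:[10,19] z:[32/3,35/3] -> hit [32/3,35/3] leaf, test {P1@t=11, P6(miss)}
  N6 x:[41/2,49/2] y:[3,7] z:[14,65/3] -> miss, prune
  N8 x:[8,33/2] y:[5/2,10] z:[29/3,14] -> hit [29/3,10], descend [2, 4]
    N2 x:[29/2,33/2] y:[7,10] z:[10,11] -> miss, prune
    N4 x:[8,11] y:[5/2,11/2] z:[29/3,14] -> miss, prune

Visited [0, 1, 3, 7, 10, 6, 8, 2, 4]. Tests: 9 box, 1 leaf. Nearest: P1.

== RESULT ==
[0, 1, 3, 7, 10, 6, 8, 2, 4]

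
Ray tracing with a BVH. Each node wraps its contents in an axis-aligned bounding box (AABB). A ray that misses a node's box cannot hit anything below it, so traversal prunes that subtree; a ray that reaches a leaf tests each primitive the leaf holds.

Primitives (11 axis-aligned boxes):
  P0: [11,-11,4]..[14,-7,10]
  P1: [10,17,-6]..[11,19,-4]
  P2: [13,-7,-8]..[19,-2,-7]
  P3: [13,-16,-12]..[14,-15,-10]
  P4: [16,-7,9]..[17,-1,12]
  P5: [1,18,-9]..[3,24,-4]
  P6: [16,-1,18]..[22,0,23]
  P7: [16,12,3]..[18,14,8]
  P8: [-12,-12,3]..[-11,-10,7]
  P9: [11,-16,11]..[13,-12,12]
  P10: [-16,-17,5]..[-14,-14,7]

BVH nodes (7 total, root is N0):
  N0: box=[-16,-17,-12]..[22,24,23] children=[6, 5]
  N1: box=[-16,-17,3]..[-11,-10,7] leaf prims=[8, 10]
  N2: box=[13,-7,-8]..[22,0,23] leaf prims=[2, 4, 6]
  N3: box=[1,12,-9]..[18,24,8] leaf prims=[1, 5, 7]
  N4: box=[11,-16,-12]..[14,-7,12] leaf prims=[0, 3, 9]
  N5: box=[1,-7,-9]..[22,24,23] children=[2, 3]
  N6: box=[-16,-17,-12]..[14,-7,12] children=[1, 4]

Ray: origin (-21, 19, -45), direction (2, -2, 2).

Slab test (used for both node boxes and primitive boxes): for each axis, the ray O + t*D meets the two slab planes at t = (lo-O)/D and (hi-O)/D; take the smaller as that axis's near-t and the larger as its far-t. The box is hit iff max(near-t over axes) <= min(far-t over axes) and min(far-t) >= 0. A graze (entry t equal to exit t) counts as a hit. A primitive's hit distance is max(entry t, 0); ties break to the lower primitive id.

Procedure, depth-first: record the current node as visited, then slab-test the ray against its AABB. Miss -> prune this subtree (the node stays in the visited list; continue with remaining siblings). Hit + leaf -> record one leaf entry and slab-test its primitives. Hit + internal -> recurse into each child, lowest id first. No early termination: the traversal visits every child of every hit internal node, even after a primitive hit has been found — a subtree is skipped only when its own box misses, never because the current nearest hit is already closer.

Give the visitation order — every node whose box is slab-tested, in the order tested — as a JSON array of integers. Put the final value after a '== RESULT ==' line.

Trace the traversal:
N0 x:[5/2,43/2] y:[-5/2,18] z:[33/2,34] -> hit [33/2,18], descend [5, 6]
  N5 x:[11,43/2] y:[-5/2,13] z:[18,34] -> miss, prune
  N6 x:[5/2,35/2] y:[13,18] z:[33/2,57/2] -> hit [33/2,35/2], descend [1, 4]
    N1 x:[5/2,5] y:[29/2,18] z:[24,26] -> miss, prune
    N4 x:[16,35/2] y:[13,35/2] z:[33/2,57/2] -> hit [33/2,35/2] leaf, test {P0(miss), P3@t=17, P9(miss)}

Summary -> nodes [0, 5, 6, 1, 4]; box-tests=5; leaf-entries=1; first=P3

== RESULT ==
[0, 5, 6, 1, 4]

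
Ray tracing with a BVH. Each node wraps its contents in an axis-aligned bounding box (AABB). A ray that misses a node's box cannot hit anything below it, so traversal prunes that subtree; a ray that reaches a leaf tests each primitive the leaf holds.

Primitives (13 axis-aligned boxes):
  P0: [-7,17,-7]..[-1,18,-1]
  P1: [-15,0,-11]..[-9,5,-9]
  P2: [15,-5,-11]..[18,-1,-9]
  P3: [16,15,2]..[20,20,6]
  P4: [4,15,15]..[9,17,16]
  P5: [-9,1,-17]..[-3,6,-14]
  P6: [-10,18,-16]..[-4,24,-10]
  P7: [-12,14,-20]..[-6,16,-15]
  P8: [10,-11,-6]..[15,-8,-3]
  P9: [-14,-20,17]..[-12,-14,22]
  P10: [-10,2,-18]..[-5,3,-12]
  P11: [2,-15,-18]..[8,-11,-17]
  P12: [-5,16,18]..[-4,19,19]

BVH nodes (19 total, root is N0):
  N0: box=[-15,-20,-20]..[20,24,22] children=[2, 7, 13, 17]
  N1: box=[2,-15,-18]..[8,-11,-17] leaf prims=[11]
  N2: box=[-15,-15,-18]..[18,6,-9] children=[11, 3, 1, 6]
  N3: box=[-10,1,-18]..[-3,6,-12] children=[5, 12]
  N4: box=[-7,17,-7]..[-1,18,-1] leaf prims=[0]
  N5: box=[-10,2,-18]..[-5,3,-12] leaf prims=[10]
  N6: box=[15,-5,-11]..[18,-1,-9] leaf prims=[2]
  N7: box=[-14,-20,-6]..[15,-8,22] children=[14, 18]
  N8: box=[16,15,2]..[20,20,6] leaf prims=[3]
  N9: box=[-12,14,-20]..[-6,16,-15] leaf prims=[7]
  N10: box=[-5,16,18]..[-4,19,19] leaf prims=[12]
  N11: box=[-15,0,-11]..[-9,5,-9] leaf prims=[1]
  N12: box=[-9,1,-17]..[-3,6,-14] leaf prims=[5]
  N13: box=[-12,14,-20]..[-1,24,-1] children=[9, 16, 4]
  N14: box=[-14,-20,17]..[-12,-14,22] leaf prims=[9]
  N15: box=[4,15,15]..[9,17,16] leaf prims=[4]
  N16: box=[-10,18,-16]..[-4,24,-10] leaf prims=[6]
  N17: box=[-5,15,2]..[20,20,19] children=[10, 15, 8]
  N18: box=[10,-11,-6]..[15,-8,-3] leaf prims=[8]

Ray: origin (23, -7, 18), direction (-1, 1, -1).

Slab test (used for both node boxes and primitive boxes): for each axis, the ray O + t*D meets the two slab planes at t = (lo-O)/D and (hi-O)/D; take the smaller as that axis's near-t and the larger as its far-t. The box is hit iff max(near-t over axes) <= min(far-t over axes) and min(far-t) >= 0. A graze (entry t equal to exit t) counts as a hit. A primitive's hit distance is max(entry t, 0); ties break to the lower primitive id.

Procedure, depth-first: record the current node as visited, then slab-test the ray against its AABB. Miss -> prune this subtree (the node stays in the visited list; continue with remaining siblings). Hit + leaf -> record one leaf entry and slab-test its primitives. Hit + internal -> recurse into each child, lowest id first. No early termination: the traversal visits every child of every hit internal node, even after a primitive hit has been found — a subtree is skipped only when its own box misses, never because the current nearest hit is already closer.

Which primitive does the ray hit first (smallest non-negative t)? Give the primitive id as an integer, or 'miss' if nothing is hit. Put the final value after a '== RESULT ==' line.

Walk:
N0 x:[3,38] y:[-13,31] z:[-4,38] -> hit [3,31], descend [2, 7, 13, 17]
  N2 x:[5,38] y:[-8,13] z:[27,36] -> miss, prune
  N7 x:[8,37] y:[-13,-1] z:[-4,24] -> miss, prune
  N13 x:[24,35] y:[21,31] z:[19,38] -> hit [24,31], descend [4, 9, 16]
    N4 x:[24,30] y:[24,25] z:[19,25] -> hit [24,25] leaf, test {P0@t=24}
    N9 x:[29,35] y:[21,23] z:[33,38] -> miss, prune
    N16 x:[27,33] y:[25,31] z:[28,34] -> hit [28,31] leaf, test {P6@t=28}
  N17 x:[3,28] y:[22,27] z:[-1,16] -> miss, prune

8 AABB tests over nodes [0, 2, 7, 13, 4, 9, 16, 17]; 2 leaves entered; closest P0.

== RESULT ==
0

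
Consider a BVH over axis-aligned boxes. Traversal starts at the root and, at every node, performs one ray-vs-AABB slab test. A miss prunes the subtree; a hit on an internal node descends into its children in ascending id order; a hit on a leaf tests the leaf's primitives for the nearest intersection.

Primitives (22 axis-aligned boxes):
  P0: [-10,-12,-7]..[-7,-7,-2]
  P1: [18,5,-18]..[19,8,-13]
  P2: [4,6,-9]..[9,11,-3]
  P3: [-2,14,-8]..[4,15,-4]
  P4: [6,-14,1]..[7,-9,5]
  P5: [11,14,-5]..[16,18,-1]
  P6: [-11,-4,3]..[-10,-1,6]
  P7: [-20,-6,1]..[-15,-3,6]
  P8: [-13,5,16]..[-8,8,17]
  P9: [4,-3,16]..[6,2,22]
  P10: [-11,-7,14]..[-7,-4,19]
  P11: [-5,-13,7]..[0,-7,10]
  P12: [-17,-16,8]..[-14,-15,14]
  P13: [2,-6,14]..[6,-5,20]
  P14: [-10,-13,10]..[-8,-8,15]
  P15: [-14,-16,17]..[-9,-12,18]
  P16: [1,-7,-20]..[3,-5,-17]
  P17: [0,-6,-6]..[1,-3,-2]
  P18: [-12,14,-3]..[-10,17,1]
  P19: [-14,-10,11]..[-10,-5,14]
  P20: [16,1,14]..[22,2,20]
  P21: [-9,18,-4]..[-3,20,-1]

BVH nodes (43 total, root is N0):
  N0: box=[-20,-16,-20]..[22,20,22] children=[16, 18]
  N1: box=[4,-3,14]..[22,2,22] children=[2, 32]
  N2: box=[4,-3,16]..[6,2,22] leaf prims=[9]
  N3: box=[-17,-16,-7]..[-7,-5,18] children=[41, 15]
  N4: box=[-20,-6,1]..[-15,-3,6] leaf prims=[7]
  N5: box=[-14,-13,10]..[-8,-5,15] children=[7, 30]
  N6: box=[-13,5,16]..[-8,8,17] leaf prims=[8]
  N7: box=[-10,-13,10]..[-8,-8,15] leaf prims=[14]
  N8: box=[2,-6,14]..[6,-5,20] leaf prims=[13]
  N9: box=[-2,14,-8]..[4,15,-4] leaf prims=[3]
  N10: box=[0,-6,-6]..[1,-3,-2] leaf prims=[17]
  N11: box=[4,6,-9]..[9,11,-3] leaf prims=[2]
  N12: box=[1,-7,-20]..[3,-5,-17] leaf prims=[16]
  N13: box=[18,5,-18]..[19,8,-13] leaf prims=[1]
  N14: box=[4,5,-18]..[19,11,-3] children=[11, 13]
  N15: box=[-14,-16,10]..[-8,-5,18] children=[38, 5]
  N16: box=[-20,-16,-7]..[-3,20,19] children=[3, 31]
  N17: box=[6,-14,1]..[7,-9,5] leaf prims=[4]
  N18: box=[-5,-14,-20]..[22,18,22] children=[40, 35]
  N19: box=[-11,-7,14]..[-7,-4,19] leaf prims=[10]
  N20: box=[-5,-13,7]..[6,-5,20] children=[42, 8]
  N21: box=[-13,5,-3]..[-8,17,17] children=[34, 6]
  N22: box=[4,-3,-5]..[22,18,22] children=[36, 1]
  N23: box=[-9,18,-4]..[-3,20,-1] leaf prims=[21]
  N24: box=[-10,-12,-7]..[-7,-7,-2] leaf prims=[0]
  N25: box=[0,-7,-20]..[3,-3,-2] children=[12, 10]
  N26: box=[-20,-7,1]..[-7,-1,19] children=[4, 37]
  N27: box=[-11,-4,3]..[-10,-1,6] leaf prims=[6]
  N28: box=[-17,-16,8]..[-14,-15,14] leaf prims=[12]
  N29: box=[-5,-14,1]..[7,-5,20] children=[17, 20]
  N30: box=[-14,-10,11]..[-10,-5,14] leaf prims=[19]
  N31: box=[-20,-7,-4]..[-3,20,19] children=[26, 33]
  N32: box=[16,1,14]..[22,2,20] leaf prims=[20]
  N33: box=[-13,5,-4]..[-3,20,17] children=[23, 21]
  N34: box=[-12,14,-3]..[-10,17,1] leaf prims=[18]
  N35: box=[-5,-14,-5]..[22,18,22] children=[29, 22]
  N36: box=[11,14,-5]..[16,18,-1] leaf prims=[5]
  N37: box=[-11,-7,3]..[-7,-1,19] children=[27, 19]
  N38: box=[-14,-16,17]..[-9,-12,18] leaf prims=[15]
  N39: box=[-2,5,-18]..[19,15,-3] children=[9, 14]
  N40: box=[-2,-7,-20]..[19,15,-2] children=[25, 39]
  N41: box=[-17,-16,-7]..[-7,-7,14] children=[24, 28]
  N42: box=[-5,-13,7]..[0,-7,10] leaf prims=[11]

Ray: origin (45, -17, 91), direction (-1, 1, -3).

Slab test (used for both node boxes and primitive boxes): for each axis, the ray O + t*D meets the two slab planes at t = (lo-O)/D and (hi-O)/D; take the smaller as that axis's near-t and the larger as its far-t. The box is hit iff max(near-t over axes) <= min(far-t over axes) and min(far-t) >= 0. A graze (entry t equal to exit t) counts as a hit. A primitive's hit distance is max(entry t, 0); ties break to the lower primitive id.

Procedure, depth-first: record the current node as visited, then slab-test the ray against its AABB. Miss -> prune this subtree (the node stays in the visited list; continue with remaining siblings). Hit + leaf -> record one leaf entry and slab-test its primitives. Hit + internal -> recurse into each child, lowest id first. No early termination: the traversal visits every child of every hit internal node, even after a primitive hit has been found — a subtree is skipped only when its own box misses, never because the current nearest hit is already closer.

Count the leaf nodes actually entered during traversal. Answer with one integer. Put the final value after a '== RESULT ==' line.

Traverse from the root:
N0 x:[23,65] y:[1,37] z:[23,37] -> hit [23,37], descend [16, 18]
  N16 x:[48,65] y:[1,37] z:[24,98/3] -> miss, prune
  N18 x:[23,50] y:[3,35] z:[23,37] -> hit [23,35], descend [35, 40]
    N35 x:[23,50] y:[3,35] z:[23,32] -> hit [23,32], descend [22, 29]
      N22 x:[23,41] y:[14,35] z:[23,32] -> hit [23,32], descend [1, 36]
        N1 x:[23,41] y:[14,19] z:[23,77/3] -> miss, prune
        N36 x:[29,34] y:[31,35] z:[92/3,32] -> hit [31,32] leaf, test {P5@t=31}
      N29 x:[38,50] y:[3,12] z:[71/3,30] -> miss, prune
    N40 x:[26,47] y:[10,32] z:[31,37] -> hit [31,32], descend [25, 39]
      N25 x:[42,45] y:[10,14] z:[31,37] -> miss, prune
      N39 x:[26,47] y:[22,32] z:[94/3,109/3] -> hit [94/3,32], descend [9, 14]
        N9 x:[41,47] y:[31,32] z:[95/3,33] -> miss, prune
        N14 x:[26,41] y:[22,28] z:[94/3,109/3] -> miss, prune

Summary -> nodes [0, 16, 18, 35, 22, 1, 36, 29, 40, 25, 39, 9, 14]; box-tests=13; leaf-entries=1; first=P5

== RESULT ==
1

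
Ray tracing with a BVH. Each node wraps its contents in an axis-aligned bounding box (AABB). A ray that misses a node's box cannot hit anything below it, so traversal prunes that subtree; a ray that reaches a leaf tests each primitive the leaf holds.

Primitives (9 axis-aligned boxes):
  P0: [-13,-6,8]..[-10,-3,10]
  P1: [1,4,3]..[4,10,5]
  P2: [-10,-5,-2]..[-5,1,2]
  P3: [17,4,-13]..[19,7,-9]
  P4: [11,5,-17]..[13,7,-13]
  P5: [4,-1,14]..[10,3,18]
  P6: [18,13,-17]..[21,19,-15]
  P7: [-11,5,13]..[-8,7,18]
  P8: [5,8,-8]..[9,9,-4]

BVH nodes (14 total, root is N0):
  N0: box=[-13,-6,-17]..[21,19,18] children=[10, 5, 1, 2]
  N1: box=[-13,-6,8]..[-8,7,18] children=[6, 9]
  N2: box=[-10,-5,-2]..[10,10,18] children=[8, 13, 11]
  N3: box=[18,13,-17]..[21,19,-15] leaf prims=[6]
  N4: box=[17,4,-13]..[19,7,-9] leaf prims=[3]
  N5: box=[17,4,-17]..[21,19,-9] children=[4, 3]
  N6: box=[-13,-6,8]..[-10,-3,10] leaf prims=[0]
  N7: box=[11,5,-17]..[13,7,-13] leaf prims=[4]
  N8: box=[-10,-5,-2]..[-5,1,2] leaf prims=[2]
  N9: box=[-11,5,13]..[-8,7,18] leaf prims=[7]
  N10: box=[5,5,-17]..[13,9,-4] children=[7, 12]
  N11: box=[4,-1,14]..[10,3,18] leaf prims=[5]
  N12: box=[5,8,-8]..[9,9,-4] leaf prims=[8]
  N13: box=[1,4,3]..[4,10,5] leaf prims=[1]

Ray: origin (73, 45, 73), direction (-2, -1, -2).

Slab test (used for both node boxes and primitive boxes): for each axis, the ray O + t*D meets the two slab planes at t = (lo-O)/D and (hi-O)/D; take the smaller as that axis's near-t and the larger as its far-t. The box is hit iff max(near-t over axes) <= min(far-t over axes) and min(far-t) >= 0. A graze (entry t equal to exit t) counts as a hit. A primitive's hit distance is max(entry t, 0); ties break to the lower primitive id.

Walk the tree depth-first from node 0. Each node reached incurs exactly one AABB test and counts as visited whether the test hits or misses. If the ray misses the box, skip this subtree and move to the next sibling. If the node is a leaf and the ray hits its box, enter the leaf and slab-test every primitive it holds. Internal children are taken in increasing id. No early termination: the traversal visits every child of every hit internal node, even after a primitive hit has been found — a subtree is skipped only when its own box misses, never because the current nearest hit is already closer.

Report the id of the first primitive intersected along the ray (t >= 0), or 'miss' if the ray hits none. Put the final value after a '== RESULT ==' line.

Traverse from the root:
N0 x:[26,43] y:[26,51] z:[55/2,45] -> hit [55/2,43], descend [1, 2, 5, 10]
  N1 x:[81/2,43] y:[38,51] z:[55/2,65/2] -> miss, prune
  N2 x:[63/2,83/2] y:[35,50] z:[55/2,75/2] -> hit [35,75/2], descend [8, 11, 13]
    N8 x:[39,83/2] y:[44,50] z:[71/2,75/2] -> miss, prune
    N11 x:[63/2,69/2] y:[42,46] z:[55/2,59/2] -> miss, prune
    N13 x:[69/2,36] y:[35,41] z:[34,35] -> hit [35,35] leaf, test {P1@t=35}
  N5 x:[26,28] y:[26,41] z:[41,45] -> miss, prune
  N10 x:[30,34] y:[36,40] z:[77/2,45] -> miss, prune

Visited [0, 1, 2, 8, 11, 13, 5, 10]. Tests: 8 box, 1 leaf. Nearest: P1.

== RESULT ==
1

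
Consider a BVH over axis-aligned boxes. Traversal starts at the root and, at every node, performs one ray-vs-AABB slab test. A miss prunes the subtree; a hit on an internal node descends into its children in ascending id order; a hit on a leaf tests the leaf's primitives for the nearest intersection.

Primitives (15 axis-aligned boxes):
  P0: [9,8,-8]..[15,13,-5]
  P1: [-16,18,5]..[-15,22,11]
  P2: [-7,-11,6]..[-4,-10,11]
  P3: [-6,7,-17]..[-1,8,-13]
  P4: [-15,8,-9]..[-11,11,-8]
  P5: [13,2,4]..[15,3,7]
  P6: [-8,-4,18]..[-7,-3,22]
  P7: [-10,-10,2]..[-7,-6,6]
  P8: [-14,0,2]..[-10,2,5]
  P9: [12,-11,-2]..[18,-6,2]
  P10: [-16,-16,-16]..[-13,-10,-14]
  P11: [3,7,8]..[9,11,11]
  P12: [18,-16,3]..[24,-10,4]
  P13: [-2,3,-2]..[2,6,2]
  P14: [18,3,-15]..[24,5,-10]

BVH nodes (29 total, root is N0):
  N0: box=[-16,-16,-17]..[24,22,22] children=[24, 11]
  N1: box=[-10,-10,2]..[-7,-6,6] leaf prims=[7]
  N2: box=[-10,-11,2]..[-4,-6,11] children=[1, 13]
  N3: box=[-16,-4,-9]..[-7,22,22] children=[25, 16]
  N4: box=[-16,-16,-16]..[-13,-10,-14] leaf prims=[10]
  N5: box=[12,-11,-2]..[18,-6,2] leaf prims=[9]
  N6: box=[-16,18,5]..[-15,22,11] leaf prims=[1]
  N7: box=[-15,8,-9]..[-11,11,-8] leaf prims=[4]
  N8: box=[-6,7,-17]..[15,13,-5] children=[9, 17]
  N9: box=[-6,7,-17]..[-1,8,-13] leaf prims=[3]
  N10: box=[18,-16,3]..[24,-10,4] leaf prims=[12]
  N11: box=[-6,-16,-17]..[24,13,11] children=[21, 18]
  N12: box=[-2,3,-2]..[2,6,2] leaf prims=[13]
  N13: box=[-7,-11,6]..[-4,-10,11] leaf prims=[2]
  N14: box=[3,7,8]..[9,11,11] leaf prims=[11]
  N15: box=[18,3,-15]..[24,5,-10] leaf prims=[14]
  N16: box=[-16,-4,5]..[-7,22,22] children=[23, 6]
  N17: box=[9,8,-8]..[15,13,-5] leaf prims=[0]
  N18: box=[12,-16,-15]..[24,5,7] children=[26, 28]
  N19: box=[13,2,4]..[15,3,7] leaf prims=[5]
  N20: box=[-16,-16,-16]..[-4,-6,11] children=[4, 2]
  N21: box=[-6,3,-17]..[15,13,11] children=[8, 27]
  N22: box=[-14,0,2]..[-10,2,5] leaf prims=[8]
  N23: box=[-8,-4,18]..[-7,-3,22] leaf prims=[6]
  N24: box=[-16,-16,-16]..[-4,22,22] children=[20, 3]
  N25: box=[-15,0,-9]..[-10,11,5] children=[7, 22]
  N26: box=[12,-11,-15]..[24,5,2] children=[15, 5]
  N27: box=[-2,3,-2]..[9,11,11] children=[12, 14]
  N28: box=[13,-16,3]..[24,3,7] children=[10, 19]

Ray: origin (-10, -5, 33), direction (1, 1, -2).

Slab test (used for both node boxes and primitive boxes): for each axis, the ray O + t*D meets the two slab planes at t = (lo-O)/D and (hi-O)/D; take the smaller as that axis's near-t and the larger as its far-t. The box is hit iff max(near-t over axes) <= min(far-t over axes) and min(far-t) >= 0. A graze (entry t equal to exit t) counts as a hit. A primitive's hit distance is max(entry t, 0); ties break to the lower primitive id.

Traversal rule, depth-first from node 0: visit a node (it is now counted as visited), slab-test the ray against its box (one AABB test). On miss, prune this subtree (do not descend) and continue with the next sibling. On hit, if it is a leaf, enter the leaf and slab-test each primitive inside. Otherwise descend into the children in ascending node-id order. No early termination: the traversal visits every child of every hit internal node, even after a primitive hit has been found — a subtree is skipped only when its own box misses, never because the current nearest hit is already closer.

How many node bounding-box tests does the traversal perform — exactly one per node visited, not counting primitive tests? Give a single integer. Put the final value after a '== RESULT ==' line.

Walk:
N0 x:[-6,34] y:[-11,27] z:[11/2,25] -> hit [11/2,25], descend [11, 24]
  N11 x:[4,34] y:[-11,18] z:[11,25] -> hit [11,18], descend [18, 21]
    N18 x:[22,34] y:[-11,10] z:[13,24] -> miss, prune
    N21 x:[4,25] y:[8,18] z:[11,25] -> hit [11,18], descend [8, 27]
      N8 x:[4,25] y:[12,18] z:[19,25] -> miss, prune
      N27 x:[8,19] y:[8,16] z:[11,35/2] -> hit [11,16], descend [12, 14]
        N12 x:[8,12] y:[8,11] z:[31/2,35/2] -> miss, prune
        N14 x:[13,19] y:[12,16] z:[11,25/2] -> miss, prune
  N24 x:[-6,6] y:[-11,27] z:[11/2,49/2] -> hit [11/2,6], descend [3, 20]
    N3 x:[-6,3] y:[1,27] z:[11/2,21] -> miss, prune
    N20 x:[-6,6] y:[-11,-1] z:[11,49/2] -> miss, prune

order=[0, 11, 18, 21, 8, 27, 12, 14, 24, 3, 20]  |boxes|=11  |leaves|=0  hit=miss

== RESULT ==
11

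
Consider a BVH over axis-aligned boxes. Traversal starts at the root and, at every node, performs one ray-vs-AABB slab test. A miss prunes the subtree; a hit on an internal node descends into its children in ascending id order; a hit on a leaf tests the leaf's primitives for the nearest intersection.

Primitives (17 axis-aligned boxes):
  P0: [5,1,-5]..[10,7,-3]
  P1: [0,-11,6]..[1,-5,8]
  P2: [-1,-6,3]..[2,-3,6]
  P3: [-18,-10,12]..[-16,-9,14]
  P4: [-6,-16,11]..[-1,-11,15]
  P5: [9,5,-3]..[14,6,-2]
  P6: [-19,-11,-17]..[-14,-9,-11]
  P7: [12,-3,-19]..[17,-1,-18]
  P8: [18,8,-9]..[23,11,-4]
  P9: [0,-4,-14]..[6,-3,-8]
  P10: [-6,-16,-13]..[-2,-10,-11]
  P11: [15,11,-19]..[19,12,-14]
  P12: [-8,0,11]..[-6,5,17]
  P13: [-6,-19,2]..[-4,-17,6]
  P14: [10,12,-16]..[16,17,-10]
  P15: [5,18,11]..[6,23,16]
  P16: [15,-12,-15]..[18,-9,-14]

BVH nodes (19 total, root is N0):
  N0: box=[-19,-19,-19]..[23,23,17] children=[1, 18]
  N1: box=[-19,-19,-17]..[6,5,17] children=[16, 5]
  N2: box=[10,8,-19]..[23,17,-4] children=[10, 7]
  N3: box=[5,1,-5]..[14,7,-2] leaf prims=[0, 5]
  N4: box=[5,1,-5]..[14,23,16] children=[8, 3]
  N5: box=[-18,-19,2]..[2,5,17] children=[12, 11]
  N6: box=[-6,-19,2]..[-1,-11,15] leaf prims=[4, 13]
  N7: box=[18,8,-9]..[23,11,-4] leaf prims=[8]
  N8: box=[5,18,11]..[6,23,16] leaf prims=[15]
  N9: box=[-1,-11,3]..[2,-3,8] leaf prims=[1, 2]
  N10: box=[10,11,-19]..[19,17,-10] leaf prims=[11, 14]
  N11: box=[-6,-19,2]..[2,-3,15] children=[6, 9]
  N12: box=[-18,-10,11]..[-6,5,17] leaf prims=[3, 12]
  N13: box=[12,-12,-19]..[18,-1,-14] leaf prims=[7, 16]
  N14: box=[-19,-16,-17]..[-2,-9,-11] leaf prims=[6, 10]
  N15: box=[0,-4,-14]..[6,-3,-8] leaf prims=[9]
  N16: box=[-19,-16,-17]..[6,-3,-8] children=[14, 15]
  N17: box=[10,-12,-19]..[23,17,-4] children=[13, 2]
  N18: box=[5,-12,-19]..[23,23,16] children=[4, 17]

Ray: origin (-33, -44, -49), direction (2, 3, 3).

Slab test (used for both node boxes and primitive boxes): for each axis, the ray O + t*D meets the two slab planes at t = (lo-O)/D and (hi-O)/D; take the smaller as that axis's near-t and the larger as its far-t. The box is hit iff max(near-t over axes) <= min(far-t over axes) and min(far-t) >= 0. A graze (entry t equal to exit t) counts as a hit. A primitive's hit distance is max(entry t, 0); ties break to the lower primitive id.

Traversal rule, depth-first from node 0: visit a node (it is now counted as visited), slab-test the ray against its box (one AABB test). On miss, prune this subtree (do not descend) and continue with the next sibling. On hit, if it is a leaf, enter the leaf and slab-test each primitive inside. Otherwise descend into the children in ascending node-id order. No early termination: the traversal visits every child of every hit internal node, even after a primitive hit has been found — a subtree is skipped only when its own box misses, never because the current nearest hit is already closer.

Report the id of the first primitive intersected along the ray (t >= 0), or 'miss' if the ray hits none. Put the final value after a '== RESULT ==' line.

Trace the traversal:
N0 x:[7,28] y:[25/3,67/3] z:[10,22] -> hit [10,22], descend [1, 18]
  N1 x:[7,39/2] y:[25/3,49/3] z:[32/3,22] -> hit [32/3,49/3], descend [5, 16]
    N5 x:[15/2,35/2] y:[25/3,49/3] z:[17,22] -> miss, prune
    N16 x:[7,39/2] y:[28/3,41/3] z:[32/3,41/3] -> hit [32/3,41/3], descend [14, 15]
      N14 x:[7,31/2] y:[28/3,35/3] z:[32/3,38/3] -> hit [32/3,35/3] leaf, test {P6(miss), P10(miss)}
      N15 x:[33/2,39/2] y:[40/3,41/3] z:[35/3,41/3] -> miss, prune
  N18 x:[19,28] y:[32/3,67/3] z:[10,65/3] -> hit [19,65/3], descend [4, 17]
    N4 x:[19,47/2] y:[15,67/3] z:[44/3,65/3] -> hit [19,65/3], descend [3, 8]
      N3 x:[19,47/2] y:[15,17] z:[44/3,47/3] -> miss, prune
      N8 x:[19,39/2] y:[62/3,67/3] z:[20,65/3] -> miss, prune
    N17 x:[43/2,28] y:[32/3,61/3] z:[10,15] -> miss, prune

11 AABB tests over nodes [0, 1, 5, 16, 14, 15, 18, 4, 3, 8, 17]; 1 leaf entered; closest miss.

== RESULT ==
miss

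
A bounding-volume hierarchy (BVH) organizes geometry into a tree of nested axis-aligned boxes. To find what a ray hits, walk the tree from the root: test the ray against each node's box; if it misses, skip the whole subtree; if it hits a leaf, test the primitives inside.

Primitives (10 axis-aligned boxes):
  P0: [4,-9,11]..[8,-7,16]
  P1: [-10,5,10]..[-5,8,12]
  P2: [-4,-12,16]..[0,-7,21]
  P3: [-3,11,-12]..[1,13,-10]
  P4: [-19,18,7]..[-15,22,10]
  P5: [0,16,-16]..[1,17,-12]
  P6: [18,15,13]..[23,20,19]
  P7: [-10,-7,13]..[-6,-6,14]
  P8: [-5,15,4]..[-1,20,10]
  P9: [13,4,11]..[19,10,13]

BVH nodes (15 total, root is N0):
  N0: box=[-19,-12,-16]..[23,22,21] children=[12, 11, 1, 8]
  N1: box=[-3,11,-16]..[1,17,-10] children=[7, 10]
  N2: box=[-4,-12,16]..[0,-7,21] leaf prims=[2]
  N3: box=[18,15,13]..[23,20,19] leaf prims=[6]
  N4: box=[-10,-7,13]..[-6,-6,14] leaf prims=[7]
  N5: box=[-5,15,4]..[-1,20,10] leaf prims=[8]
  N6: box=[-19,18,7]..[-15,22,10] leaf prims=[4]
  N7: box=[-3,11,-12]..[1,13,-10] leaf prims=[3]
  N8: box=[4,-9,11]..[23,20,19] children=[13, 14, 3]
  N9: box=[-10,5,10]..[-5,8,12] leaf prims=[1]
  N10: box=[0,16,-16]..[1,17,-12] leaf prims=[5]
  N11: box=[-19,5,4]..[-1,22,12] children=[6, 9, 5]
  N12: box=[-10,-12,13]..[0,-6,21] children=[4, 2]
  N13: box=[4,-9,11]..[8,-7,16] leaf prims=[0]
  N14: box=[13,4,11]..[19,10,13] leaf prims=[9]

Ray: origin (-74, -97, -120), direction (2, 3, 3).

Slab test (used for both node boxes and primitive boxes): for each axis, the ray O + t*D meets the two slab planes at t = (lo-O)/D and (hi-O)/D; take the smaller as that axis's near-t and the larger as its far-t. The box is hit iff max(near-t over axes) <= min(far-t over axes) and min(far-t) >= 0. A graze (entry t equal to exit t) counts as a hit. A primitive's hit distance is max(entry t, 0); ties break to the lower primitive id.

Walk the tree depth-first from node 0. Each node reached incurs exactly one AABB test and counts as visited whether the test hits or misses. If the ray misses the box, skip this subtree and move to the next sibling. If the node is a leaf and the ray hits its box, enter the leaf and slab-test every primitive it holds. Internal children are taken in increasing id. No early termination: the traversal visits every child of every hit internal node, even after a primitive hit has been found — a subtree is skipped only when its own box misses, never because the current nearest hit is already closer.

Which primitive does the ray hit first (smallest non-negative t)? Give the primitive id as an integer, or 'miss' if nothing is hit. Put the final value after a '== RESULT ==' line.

Walk:
N0 x:[55/2,97/2] y:[85/3,119/3] z:[104/3,47] -> hit [104/3,119/3], descend [1, 8, 11, 12]
  N1 x:[71/2,75/2] y:[36,38] z:[104/3,110/3] -> hit [36,110/3], descend [7, 10]
    N7 x:[71/2,75/2] y:[36,110/3] z:[36,110/3] -> hit [36,110/3] leaf, test {P3@t=36}
    N10 x:[37,75/2] y:[113/3,38] z:[104/3,36] -> miss, prune
  N8 x:[39,97/2] y:[88/3,39] z:[131/3,139/3] -> miss, prune
  N11 x:[55/2,73/2] y:[34,119/3] z:[124/3,44] -> miss, prune
  N12 x:[32,37] y:[85/3,91/3] z:[133/3,47] -> miss, prune

order=[0, 1, 7, 10, 8, 11, 12]  |boxes|=7  |leaves|=1  hit=P3

== RESULT ==
3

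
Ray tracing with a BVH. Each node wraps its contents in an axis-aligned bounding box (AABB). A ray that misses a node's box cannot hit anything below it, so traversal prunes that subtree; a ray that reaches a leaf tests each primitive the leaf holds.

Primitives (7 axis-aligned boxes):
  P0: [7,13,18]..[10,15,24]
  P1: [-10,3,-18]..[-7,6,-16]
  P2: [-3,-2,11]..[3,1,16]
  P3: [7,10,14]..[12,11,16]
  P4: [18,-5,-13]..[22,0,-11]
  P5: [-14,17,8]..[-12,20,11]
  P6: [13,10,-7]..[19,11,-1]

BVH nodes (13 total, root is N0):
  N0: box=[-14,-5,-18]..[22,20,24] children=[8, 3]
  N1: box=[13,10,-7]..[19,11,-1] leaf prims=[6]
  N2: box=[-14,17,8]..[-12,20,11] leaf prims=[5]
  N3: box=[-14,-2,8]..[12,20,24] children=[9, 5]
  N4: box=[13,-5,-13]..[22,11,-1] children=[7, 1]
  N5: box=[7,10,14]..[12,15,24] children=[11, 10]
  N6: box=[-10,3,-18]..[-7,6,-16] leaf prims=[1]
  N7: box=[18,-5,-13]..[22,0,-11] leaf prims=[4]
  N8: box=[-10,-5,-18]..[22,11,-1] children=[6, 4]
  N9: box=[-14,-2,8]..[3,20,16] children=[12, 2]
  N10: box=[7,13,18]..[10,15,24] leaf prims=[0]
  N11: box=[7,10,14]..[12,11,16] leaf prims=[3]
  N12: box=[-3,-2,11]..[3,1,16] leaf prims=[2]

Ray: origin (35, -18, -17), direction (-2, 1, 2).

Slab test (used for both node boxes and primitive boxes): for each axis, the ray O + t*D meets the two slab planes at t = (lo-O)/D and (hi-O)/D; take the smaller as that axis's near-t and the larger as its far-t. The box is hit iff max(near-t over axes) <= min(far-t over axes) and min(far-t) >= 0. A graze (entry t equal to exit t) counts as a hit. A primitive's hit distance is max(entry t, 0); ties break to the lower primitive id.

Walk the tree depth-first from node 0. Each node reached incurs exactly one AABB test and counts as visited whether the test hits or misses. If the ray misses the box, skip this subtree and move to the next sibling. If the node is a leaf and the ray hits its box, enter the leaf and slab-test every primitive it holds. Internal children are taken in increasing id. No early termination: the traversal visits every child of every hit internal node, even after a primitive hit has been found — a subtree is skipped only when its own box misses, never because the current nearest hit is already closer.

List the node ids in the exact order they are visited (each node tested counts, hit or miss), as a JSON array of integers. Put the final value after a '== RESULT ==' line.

Trace the traversal:
N0 x:[13/2,49/2] y:[13,38] z:[-1/2,41/2] -> hit [13,41/2], descend [3, 8]
  N3 x:[23/2,49/2] y:[16,38] z:[25/2,41/2] -> hit [16,41/2], descend [5, 9]
    N5 x:[23/2,14] y:[28,33] z:[31/2,41/2] -> miss, prune
    N9 x:[16,49/2] y:[16,38] z:[25/2,33/2] -> hit [16,33/2], descend [2, 12]
      N2 x:[47/2,49/2] y:[35,38] z:[25/2,14] -> miss, prune
      N12 x:[16,19] y:[16,19] z:[14,33/2] -> hit [16,33/2] leaf, test {P2@t=16}
  N8 x:[13/2,45/2] y:[13,29] z:[-1/2,8] -> miss, prune

Visited [0, 3, 5, 9, 2, 12, 8]. Tests: 7 box, 1 leaf. Nearest: P2.

== RESULT ==
[0, 3, 5, 9, 2, 12, 8]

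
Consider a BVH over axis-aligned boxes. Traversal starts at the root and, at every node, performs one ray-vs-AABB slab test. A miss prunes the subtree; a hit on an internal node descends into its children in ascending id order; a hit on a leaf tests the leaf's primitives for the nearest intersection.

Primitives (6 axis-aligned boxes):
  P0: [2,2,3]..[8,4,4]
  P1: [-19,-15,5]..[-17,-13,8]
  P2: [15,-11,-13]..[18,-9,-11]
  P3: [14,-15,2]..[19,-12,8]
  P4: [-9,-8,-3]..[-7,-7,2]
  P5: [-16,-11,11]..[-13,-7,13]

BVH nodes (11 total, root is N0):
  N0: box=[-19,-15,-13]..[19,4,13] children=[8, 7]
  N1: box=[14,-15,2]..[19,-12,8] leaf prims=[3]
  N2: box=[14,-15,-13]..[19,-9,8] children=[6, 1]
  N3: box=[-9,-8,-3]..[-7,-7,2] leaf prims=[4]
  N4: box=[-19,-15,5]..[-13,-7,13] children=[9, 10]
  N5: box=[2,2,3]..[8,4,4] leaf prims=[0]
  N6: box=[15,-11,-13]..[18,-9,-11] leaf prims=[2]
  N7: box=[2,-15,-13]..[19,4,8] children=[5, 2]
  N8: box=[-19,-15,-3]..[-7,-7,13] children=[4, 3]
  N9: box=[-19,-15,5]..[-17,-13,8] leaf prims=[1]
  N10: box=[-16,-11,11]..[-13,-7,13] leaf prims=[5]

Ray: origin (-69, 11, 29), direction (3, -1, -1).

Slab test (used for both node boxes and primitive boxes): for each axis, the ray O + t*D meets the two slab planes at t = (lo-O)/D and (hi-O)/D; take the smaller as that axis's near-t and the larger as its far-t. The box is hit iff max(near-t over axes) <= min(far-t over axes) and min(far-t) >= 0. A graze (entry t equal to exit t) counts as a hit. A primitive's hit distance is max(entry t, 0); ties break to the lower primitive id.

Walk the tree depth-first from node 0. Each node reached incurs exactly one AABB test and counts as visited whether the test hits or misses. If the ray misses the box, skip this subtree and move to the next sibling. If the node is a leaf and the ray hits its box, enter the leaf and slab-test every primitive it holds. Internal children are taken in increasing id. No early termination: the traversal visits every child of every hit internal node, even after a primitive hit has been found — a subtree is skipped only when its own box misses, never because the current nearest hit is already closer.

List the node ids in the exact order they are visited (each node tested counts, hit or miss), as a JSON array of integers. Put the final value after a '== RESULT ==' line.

Trace the traversal:
N0 x:[50/3,88/3] y:[7,26] z:[16,42] -> hit [50/3,26], descend [7, 8]
  N7 x:[71/3,88/3] y:[7,26] z:[21,42] -> hit [71/3,26], descend [2, 5]
    N2 x:[83/3,88/3] y:[20,26] z:[21,42] -> miss, prune
    N5 x:[71/3,77/3] y:[7,9] z:[25,26] -> miss, prune
  N8 x:[50/3,62/3] y:[18,26] z:[16,32] -> hit [18,62/3], descend [3, 4]
    N3 x:[20,62/3] y:[18,19] z:[27,32] -> miss, prune
    N4 x:[50/3,56/3] y:[18,26] z:[16,24] -> hit [18,56/3], descend [9, 10]
      N9 x:[50/3,52/3] y:[24,26] z:[21,24] -> miss, prune
      N10 x:[53/3,56/3] y:[18,22] z:[16,18] -> hit [18,18] leaf, test {P5@t=18}

order=[0, 7, 2, 5, 8, 3, 4, 9, 10]  |boxes|=9  |leaves|=1  hit=P5

== RESULT ==
[0, 7, 2, 5, 8, 3, 4, 9, 10]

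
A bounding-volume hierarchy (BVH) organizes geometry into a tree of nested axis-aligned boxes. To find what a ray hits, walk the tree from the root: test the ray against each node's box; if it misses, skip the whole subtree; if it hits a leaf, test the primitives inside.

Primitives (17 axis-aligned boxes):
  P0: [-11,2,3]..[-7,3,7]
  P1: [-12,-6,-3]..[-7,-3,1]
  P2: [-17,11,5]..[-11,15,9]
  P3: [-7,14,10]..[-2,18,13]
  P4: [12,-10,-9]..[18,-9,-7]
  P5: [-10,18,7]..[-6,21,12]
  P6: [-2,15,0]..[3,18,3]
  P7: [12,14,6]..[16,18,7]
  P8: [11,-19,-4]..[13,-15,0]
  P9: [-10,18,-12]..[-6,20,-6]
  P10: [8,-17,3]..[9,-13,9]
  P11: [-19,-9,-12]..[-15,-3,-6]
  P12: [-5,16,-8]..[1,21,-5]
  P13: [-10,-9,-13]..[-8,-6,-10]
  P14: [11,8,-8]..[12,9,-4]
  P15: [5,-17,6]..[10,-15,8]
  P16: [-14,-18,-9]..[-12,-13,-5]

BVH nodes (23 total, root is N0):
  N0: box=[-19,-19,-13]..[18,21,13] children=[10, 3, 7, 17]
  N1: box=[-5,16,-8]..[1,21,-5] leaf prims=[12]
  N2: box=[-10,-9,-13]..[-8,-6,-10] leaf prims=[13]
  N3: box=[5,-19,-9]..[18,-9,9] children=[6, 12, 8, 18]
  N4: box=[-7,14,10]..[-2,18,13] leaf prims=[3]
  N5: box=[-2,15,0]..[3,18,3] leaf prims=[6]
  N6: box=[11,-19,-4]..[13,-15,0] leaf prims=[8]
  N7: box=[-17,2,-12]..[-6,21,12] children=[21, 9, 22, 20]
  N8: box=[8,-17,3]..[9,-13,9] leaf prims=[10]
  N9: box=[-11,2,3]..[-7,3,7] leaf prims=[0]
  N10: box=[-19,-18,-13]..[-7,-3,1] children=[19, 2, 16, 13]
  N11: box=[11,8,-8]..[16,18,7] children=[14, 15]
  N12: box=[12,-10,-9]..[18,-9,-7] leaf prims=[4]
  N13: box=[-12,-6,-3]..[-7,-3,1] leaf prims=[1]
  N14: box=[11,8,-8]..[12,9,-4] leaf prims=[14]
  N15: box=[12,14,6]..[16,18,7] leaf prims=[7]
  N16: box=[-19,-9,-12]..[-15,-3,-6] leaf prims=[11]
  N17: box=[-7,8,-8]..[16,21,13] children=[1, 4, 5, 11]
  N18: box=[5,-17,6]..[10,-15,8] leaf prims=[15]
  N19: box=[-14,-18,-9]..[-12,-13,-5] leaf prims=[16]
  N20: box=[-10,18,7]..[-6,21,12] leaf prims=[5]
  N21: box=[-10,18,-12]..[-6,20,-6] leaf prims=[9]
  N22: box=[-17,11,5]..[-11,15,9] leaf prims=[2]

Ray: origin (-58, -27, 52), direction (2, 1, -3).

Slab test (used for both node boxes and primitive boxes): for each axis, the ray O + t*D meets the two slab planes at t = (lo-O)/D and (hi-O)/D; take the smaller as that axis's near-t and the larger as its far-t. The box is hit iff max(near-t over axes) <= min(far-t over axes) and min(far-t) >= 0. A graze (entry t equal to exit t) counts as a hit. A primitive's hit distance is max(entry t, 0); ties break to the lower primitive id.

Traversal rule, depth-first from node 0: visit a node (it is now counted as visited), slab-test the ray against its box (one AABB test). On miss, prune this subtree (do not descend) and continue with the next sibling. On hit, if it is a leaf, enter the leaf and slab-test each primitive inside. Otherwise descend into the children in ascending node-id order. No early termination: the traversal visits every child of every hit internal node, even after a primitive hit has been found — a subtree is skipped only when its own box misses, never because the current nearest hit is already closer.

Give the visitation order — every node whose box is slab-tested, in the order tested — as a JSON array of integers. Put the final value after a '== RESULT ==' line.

Traverse from the root:
N0 x:[39/2,38] y:[8,48] z:[13,65/3] -> hit [39/2,65/3], descend [3, 7, 10, 17]
  N3 x:[63/2,38] y:[8,18] z:[43/3,61/3] -> miss, prune
  N7 x:[41/2,26] y:[29,48] z:[40/3,64/3] -> miss, prune
  N10 x:[39/2,51/2] y:[9,24] z:[17,65/3] -> hit [39/2,65/3], descend [2, 13, 16, 19]
    N2 x:[24,25] y:[18,21] z:[62/3,65/3] -> miss, prune
    N13 x:[23,51/2] y:[21,24] z:[17,55/3] -> miss, prune
    N16 x:[39/2,43/2] y:[18,24] z:[58/3,64/3] -> hit [39/2,64/3] leaf, test {P11@t=39/2}
    N19 x:[22,23] y:[9,14] z:[19,61/3] -> miss, prune
  N17 x:[51/2,37] y:[35,48] z:[13,20] -> miss, prune

Visited [0, 3, 7, 10, 2, 13, 16, 19, 17]. Tests: 9 box, 1 leaf. Nearest: P11.

== RESULT ==
[0, 3, 7, 10, 2, 13, 16, 19, 17]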